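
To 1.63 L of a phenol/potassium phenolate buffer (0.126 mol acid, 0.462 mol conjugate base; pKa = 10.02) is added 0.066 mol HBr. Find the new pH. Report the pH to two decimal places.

pH = 10.33

Added H+ converts C6H5O- to C6H5OH: C6H5OH → 0.192 mol, C6H5O- → 0.396 mol.
pH = pKa + log(n_C6H5O-/n_C6H5OH) = 10.02 + log(0.396/0.192) = 10.02 + (+0.314)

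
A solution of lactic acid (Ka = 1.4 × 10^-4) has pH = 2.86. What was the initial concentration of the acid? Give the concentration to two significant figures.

[H+] = 10^(-2.86) = 1.38 × 10^-3 M = x
Ka = x²/(C₀ − x) ⇒ C₀ = x + x²/Ka
C₀ = 1.38 × 10^-3 + (1.38 × 10^-3)²/(1.4 × 10^-4) = 1.50 × 10^-2 M

C₀ = 1.5 × 10^-2 M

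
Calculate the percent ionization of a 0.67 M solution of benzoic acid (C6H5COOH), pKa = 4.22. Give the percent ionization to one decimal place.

0.9%

C6H5COOH ⇌ C6H5COO- + H+; let x = [H+] at equilibrium.
Ka = 10^(−4.22) = 6.03 × 10^-5
x ≈ √(Ka·C₀) = √(6.03 × 10^-5 × 0.67) = 6.36 × 10^-3 M
Fraction ionized = 6.36 × 10^-3 / 0.67 = 0.0095 → 0.9%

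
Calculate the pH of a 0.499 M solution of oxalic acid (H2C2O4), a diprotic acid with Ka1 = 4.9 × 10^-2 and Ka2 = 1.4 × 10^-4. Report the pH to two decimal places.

Since Ka1 ≫ Ka2, the first ionization dominates [H+].
Ka1 = x²/(0.499 − x) = 4.9 × 10^-2
Solving the quadratic: x = (−Ka1 + √(Ka1² + 4·Ka1·C₀))/2 = 1.34 × 10^-1 M
pH = −log(1.34 × 10^-1) = 0.87

pH = 0.87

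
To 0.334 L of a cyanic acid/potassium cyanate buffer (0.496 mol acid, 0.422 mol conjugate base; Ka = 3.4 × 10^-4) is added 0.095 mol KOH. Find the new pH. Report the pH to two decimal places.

After neutralization: n(HOCN) = 0.401 mol, n(OCN-) = 0.517 mol.
pKa = −log(3.4 × 10^-4) = 3.469
pH = pKa + log([A⁻]/[HA]) = 3.469 + log(0.517/0.401) = 3.469 +0.110

pH = 3.58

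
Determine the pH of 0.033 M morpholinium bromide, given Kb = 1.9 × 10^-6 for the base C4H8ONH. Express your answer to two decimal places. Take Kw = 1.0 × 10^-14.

C4H8ONH2+ is the conjugate acid of the weak base C4H8ONH.
Ka = Kw/Kb = 1.0×10^-14 / 1.9 × 10^-6 = 5.26 × 10^-9
Ka = [H+]²/(0.033 − [H+]) = 5.26 × 10^-9
Neglecting [H+] in the denominator: [H+] = √(5.26 × 10^-9 × 0.033) = 1.32 × 10^-5 M
Check: 0.04% ionized — well under 5%, approximation valid.
pH = −log(1.32 × 10^-5) = 4.88

pH = 4.88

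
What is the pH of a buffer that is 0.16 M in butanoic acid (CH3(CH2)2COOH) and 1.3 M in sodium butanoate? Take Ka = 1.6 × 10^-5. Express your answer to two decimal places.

pKa = −log(1.6 × 10^-5) = 4.796
Henderson–Hasselbalch: pH = pKa + log([CH3(CH2)2COO-]/[CH3(CH2)2COOH]) = 4.796 + log(1.3/0.16)
pH = 4.796 + (+0.910) = 5.71

pH = 5.71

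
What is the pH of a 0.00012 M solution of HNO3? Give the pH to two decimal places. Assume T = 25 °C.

pH = 3.92

HNO3 is a strong acid and dissociates completely, so [H+] = 0.00012 M.
pH = -log(0.00012) = 3.92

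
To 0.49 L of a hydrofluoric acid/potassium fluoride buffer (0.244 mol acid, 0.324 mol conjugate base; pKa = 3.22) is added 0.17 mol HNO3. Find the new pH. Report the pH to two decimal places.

After neutralization: n(HF) = 0.414 mol, n(F-) = 0.154 mol.
pH = pKa + log(n_F-/n_HF) = 3.22 + log(0.154/0.414) = 3.22 + (-0.429)

pH = 2.79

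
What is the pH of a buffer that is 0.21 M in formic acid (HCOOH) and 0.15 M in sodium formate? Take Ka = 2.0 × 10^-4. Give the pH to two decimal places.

pKa = −log(2.0 × 10^-4) = 3.699
Henderson–Hasselbalch: pH = pKa + log([HCOO-]/[HCOOH]) = 3.699 + log(0.15/0.21)
pH = 3.699 + (-0.146) = 3.55

pH = 3.55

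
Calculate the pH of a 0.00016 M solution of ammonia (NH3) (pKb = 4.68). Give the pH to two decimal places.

pH = 9.68

NH3 + H2O ⇌ NH4+ + OH-
Kb = 10^(−4.68) = 2.09 × 10^-5
From the ICE table, Kb = [OH-]²/(0.00016 − [OH-]) = 2.09 × 10^-5.
[OH-] is not negligible relative to C₀; solve [OH-]² + 2.09e-05·[OH-] − 3.34e-09 = 0.
[OH-] = (−Kb + √(Kb² + 4·Kb·C₀))/2 = 4.83 × 10^-5 M
pOH = 4.32, so pH = 14.00 − pOH = 9.68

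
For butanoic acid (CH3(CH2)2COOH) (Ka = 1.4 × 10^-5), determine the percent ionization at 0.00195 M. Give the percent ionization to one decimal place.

CH3(CH2)2COOH ⇌ CH3(CH2)2COO- + H+; let x = [H+] at equilibrium.
Solve x² + 1.4e-05x − 2.73e-08 = 0 → x = 1.58 × 10^-4 M
% ionization = x/C₀ × 100% = 1.58 × 10^-4/0.00195 × 100% = 8.1%

8.1%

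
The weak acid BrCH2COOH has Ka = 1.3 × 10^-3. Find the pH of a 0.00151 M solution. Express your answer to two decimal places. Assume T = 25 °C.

pH = 3.05

BrCH2COOH ⇌ BrCH2COO- + H+
From the ICE table, Ka = [H+]²/(0.00151 − [H+]) = 1.3 × 10^-3.
The 5% rule fails; solving [H+]² + Ka·[H+] − Ka·C₀ = 0 exactly:
[H+] = (−Ka + √(Ka² + 4·Ka·C₀))/2 = 8.95 × 10^-4 M
pH = −log[H+] = −log(8.95 × 10^-4) = 3.05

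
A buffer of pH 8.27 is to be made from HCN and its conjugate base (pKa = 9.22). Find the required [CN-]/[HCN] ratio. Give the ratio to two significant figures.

pH = pKa + log(r) ⇒ log(r) = 8.27 − 9.22 = -0.95
r = [CN-]/[HCN] = 10^(-0.95) = 0.112

ratio = 0.11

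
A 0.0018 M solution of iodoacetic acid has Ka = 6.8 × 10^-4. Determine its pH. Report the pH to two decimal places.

ICH2COOH ⇌ ICH2COO- + H+
Ka = x²/(0.0018 − x) = 6.8 × 10^-4
Here C₀/Ka ≈ 2.65, so the small-x approximation fails. Use the quadratic:
x = (−Ka + √(Ka² + 4·Ka·C₀))/2 = 8.17 × 10^-4 M
pH = −log(8.17 × 10^-4) = 3.09

pH = 3.09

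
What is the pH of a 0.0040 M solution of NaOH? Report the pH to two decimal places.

NaOH is a strong base; [OH-] = 0.004 M.
pOH = -log(0.004) = 2.40
pH = 14.00 - 2.40 = 11.60

pH = 11.60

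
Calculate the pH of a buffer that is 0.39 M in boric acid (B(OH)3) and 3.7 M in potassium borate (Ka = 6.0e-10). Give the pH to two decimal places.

pH = 10.20

pKa = −log(6.0 × 10^-10) = 9.222
Henderson–Hasselbalch: pH = pKa + log([B(OH)4-]/[B(OH)3]) = 9.222 + log(3.7/0.39)
pH = 9.222 + (+0.977) = 10.20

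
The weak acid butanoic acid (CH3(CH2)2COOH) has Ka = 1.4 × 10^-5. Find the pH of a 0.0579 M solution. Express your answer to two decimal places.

pH = 3.05

CH3(CH2)2COOH ⇌ CH3(CH2)2COO- + H+
Ka = [H+]²/(0.0579 − [H+]) = 1.4 × 10^-5
Neglecting [H+] in the denominator: [H+] = √(1.4 × 10^-5 × 0.0579) = 9.00 × 10^-4 M
Check: 1.6% ionized — well under 5%, approximation valid.
pH = −log[H+] = −log(9.00 × 10^-4) = 3.05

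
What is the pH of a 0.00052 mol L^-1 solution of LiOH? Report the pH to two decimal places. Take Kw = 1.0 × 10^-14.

pH = 10.72

LiOH is a strong base; [OH-] = 0.00052 M.
pOH = -log(0.00052) = 3.28
pH = 14.00 - 3.28 = 10.72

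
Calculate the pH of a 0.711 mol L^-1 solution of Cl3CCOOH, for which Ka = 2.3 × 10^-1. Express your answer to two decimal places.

pH = 0.52

Cl3CCOOH ⇌ Cl3CCOO- + H+
Ka = x²/(0.711 − x) = 2.3 × 10^-1
x is not negligible relative to C₀; solve x² + 0.23·x − 0.164 = 0.
x = (−Ka + √(Ka² + 4·Ka·C₀))/2 = 3.05 × 10^-1 M
pH = −log(3.05 × 10^-1) = 0.52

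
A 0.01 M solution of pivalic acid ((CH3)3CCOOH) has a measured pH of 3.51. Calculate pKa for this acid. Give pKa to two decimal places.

pKa = 5.01

[H+] = 10^(-3.51) = 3.09 × 10^-4 M
At equilibrium [HA] = 0.01 − 3.09 × 10^-4 = 9.69 × 10^-3 M
Ka = [H+][A-]/[HA] = (3.09 × 10^-4)² / 9.69 × 10^-3 = 9.85 × 10^-6
pKa = -log(9.85 × 10^-6) = 5.01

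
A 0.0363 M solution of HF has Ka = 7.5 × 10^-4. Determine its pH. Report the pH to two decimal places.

pH = 2.31

HF ⇌ F- + H+
Ka = [H+]²/(0.0363 − [H+]) = 7.5 × 10^-4
[H+] is not negligible relative to C₀; solve [H+]² + 0.00075·[H+] − 2.72e-05 = 0.
[H+] = [−0.00075 + √(0.00075² + 0.000109)]/2 = 4.86 × 10^-3 M
pH = −log(4.86 × 10^-3) = 2.31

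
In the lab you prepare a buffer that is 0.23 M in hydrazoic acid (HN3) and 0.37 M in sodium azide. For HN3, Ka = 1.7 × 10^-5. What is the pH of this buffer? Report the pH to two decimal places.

pKa = −log(1.7 × 10^-5) = 4.770
pH = pKa + log([A⁻]/[HA]) = 4.770 + log(0.37/0.23)
pH = 4.770 + (+0.206) = 4.98

pH = 4.98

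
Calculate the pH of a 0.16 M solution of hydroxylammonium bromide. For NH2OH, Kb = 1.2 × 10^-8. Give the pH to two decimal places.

pH = 3.44

NH3OH+ is the conjugate acid of the weak base NH2OH.
Ka = Kw/Kb = 1.0×10^-14 / 1.2 × 10^-8 = 8.33 × 10^-7
Ka = [H+]²/(0.16 − [H+]) = 8.33 × 10^-7
Since Ka ≪ C₀, [H+] ≈ √(Ka·C₀) = 3.65 × 10^-4 M.
pH = −log[H+] = −log(3.65 × 10^-4) = 3.44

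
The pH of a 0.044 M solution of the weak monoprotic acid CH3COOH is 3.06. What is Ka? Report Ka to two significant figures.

[H+] = 10^(-3.06) = 8.71 × 10^-4 M
At equilibrium [HA] = 0.044 − 8.71 × 10^-4 = 4.31 × 10^-2 M
Ka = [H+][A-]/[HA] = (8.71 × 10^-4)² / 4.31 × 10^-2 = 1.8 × 10^-5

Ka = 1.8 × 10^-5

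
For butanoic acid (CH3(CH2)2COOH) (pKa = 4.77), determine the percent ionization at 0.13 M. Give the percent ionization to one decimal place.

CH3(CH2)2COOH ⇌ CH3(CH2)2COO- + H+; let x = [H+] at equilibrium.
Ka = 10^(−4.77) = 1.70 × 10^-5
x ≈ √(Ka·C₀) = √(1.70 × 10^-5 × 0.13) = 1.49 × 10^-3 M
% ionization = x/C₀ × 100% = 1.49 × 10^-3/0.13 × 100% = 1.1%

1.1%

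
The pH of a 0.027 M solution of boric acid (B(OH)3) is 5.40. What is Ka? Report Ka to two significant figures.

[H+] = 10^(-5.40) = 3.98 × 10^-6 M
At equilibrium [HA] = 0.027 − 3.98 × 10^-6 = 2.70 × 10^-2 M
Ka = [H+][A-]/[HA] = (3.98 × 10^-6)² / 2.70 × 10^-2 = 5.9 × 10^-10

Ka = 5.9 × 10^-10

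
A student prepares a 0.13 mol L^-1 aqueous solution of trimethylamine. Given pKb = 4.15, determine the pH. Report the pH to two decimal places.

pH = 11.48

(CH3)3N + H2O ⇌ (CH3)3NH+ + OH-
Kb = 10^(−4.15) = 7.08 × 10^-5
From the ICE table, Kb = x²/(0.13 − x) = 7.08 × 10^-5.
Since Kb ≪ C₀, x ≈ √(Kb·C₀) = 3.03 × 10^-3 M.
Check: 2.3% ionized — well under 5%, approximation valid.
pOH = 2.52, so pH = 14.00 − pOH = 11.48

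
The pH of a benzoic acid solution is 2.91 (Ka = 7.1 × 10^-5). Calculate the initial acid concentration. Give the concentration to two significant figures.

C₀ = 2.3 × 10^-2 M

[H+] = 10^(-2.91) = 1.23 × 10^-3 M = x
Ka = x²/(C₀ − x) ⇒ C₀ = x + x²/Ka
C₀ = 1.23 × 10^-3 + (1.23 × 10^-3)²/(7.1 × 10^-5) = 2.25 × 10^-2 M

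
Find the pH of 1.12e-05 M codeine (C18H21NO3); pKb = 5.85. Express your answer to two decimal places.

pH = 8.52

C18H21NO3 + H2O ⇌ C18H22NO3+ + OH-
Kb = 10^(−5.85) = 1.41 × 10^-6
Kb = x²/(1.12e-05 − x) = 1.41 × 10^-6
x is not negligible relative to C₀; solve x² + 1.41e-06·x − 1.58e-11 = 0.
x = [−1.41e-06 + √(1.41e-06² + 6.32e-11)]/2 = 3.33 × 10^-6 M
pOH = 5.48, so pH = 14.00 − pOH = 8.52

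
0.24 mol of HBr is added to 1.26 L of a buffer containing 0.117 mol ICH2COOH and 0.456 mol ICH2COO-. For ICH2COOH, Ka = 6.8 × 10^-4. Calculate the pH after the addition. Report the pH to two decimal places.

After neutralization: n(ICH2COOH) = 0.357 mol, n(ICH2COO-) = 0.216 mol.
pKa = −log(6.8 × 10^-4) = 3.167
pH = pKa + log([A⁻]/[HA]) = 3.167 + log(0.216/0.357) = 3.167 -0.218

pH = 2.95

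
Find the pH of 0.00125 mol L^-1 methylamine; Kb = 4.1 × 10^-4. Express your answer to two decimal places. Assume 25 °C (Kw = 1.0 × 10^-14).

CH3NH2 + H2O ⇌ CH3NH3+ + OH-
Kb = x²/(0.00125 − x) = 4.1 × 10^-4
Here C₀/Kb ≈ 3.05, so the small-x approximation fails. Use the quadratic:
x = (−Kb + √(Kb² + 4·Kb·C₀))/2 = 5.40 × 10^-4 M
pOH = −log(5.40 × 10^-4) = 3.27; pH = 14.00 − 3.27 = 10.73

pH = 10.73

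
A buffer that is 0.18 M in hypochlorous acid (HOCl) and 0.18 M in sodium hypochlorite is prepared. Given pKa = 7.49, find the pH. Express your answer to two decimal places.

pH = pKa + log([A⁻]/[HA]) = 7.49 + log(0.18/0.18)
pH = 7.49 + (+0.000) = 7.49

pH = 7.49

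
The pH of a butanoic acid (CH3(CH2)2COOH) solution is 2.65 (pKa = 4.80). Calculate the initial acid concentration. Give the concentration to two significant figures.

C₀ = 3.2 × 10^-1 M

[H+] = 10^(-2.65) = 2.24 × 10^-3 M = x
Ka = 10^(−4.80) = 1.58 × 10^-5
Ka = x²/(C₀ − x) ⇒ C₀ = x + x²/Ka
C₀ = 2.24 × 10^-3 + (2.24 × 10^-3)²/(1.58 × 10^-5) = 3.20 × 10^-1 M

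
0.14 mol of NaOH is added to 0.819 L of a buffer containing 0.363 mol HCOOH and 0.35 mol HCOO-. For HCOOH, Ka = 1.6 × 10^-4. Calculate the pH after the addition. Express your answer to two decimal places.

After neutralization: n(HCOOH) = 0.223 mol, n(HCOO-) = 0.49 mol.
pKa = −log(1.6 × 10^-4) = 3.796
pH = pKa + log(n_HCOO-/n_HCOOH) = 3.796 + log(0.49/0.223) = 3.796 + (+0.342)

pH = 4.14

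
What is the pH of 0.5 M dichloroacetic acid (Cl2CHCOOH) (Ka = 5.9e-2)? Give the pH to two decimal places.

pH = 0.84

Cl2CHCOOH ⇌ Cl2CHCOO- + H+
Ka = x²/(0.5 − x) = 5.9 × 10^-2
x is not negligible relative to C₀; solve x² + 0.059·x − 0.0295 = 0.
x = (−Ka + √(Ka² + 4·Ka·C₀))/2 = 1.45 × 10^-1 M
pH = −log(1.45 × 10^-1) = 0.84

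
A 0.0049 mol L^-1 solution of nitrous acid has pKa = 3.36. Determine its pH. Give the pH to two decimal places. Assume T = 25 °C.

HNO2 ⇌ NO2- + H+
Ka = 10^(−3.36) = 4.37 × 10^-4
Let x = [H+] at equilibrium. Ka = x²/(0.0049 − x).
The 5% rule fails; solving x² + Ka·x − Ka·C₀ = 0 exactly:
x = [−0.000437 + √(0.000437² + 8.57e-06)]/2 = 1.26 × 10^-3 M
pH = −log(1.26 × 10^-3) = 2.90

pH = 2.90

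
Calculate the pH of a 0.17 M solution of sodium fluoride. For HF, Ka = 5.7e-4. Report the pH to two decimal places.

F- is the conjugate base of the weak acid HF.
Kb = Kw/Ka = 1.0×10^-14 / 5.7 × 10^-4 = 1.75 × 10^-11
From the ICE table, Kb = [OH-]²/(0.17 − [OH-]) = 1.75 × 10^-11.
Assume [OH-] ≪ 0.17: [OH-] ≈ √(1.75 × 10^-11 × 0.17) = 1.72 × 10^-6 M
([OH-]/C₀ = 0.001% < 5%, so the approximation holds.)
pOH = 5.76, so pH = 14.00 − pOH = 8.24

pH = 8.24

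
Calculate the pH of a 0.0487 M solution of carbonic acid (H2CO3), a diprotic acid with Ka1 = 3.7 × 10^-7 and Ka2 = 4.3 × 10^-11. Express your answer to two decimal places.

Since Ka1 ≫ Ka2, the first ionization dominates [H+].
Ka1 = x²/(0.0487 − x) = 3.7 × 10^-7
x ≈ √(3.7 × 10^-7 × 0.0487) = 1.34 × 10^-4 M
pH = −log(1.34 × 10^-4) = 3.87

pH = 3.87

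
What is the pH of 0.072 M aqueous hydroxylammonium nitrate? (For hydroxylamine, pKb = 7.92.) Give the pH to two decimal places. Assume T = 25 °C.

pH = 3.61

NH3OH+ is the conjugate acid of the weak base NH2OH.
Kb = 10^(−7.92) = 1.20 × 10^-8
Ka = Kw/Kb = 1.0×10^-14 / 1.20 × 10^-8 = 8.33 × 10^-7
Ka = x²/(0.072 − x) = 8.33 × 10^-7
Neglecting x in the denominator: x = √(8.33 × 10^-7 × 0.072) = 2.45 × 10^-4 M
Check: 0.34% ionized — well under 5%, approximation valid.
pH = −log(2.45 × 10^-4) = 3.61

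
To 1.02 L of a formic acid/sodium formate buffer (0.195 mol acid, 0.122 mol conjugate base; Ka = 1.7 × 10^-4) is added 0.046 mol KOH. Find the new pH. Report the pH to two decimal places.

pH = 3.82

OH- converts HCOOH to HCOO-: HCOOH → 0.149 mol, HCOO- → 0.168 mol.
pKa = −log(1.7 × 10^-4) = 3.770
pH = pKa + log([A⁻]/[HA]) = 3.770 + log(0.168/0.149) = 3.770 +0.052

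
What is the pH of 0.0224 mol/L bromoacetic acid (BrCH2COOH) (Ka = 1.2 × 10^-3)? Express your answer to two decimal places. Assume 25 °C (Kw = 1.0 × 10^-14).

BrCH2COOH ⇌ BrCH2COO- + H+
From the ICE table, Ka = x²/(0.0224 − x) = 1.2 × 10^-3.
The 5% rule fails; solving x² + Ka·x − Ka·C₀ = 0 exactly:
x = [−0.0012 + √(0.0012² + 0.000108)]/2 = 4.62 × 10^-3 M
pH = −log[H+] = −log(4.62 × 10^-3) = 2.34

pH = 2.34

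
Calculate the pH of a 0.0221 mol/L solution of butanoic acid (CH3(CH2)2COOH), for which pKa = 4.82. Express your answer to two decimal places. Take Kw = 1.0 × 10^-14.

CH3(CH2)2COOH ⇌ CH3(CH2)2COO- + H+
Ka = 10^(−4.82) = 1.51 × 10^-5
From the ICE table, Ka = x²/(0.0221 − x) = 1.51 × 10^-5.
Since Ka ≪ C₀, x ≈ √(Ka·C₀) = 5.78 × 10^-4 M.
pH = −log[H+] = −log(5.78 × 10^-4) = 3.24

pH = 3.24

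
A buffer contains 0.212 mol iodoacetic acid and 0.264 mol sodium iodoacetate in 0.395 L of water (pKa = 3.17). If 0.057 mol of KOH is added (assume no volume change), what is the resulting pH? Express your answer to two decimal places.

OH- converts ICH2COOH to ICH2COO-: ICH2COOH → 0.155 mol, ICH2COO- → 0.321 mol.
pH = pKa + log(n_ICH2COO-/n_ICH2COOH) = 3.17 + log(0.321/0.155) = 3.17 + (+0.316)

pH = 3.49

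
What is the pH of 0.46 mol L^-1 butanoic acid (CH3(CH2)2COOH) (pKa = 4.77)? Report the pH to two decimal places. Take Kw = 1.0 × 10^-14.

CH3(CH2)2COOH ⇌ CH3(CH2)2COO- + H+
Ka = 10^(−4.77) = 1.70 × 10^-5
Ka = x²/(0.46 − x) = 1.70 × 10^-5
Assume x ≪ 0.46: x ≈ √(1.70 × 10^-5 × 0.46) = 2.80 × 10^-3 M
Check: 0.61% ionized — well under 5%, approximation valid.
pH = −log(2.80 × 10^-3) = 2.55

pH = 2.55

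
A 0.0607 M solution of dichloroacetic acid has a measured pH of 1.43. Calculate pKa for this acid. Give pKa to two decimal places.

pKa = 1.23

[H+] = 10^(-1.43) = 3.72 × 10^-2 M
At equilibrium [HA] = 0.0607 − 3.72 × 10^-2 = 2.35 × 10^-2 M
Ka = [H+][A-]/[HA] = (3.72 × 10^-2)² / 2.35 × 10^-2 = 5.89 × 10^-2
pKa = -log(5.89 × 10^-2) = 1.23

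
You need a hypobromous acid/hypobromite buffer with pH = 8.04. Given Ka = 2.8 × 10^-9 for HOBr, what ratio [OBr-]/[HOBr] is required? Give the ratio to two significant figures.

pKa = -log(2.8 × 10^-9) = 8.553
pH = pKa + log(r) ⇒ log(r) = 8.04 − 8.553 = -0.513
r = [OBr-]/[HOBr] = 10^(-0.513) = 0.307

ratio = 0.31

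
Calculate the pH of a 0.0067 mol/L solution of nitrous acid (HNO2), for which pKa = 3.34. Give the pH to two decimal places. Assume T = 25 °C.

pH = 2.81

HNO2 ⇌ NO2- + H+
Ka = 10^(−3.34) = 4.57 × 10^-4
Let x = [H+] at equilibrium. Ka = x²/(0.0067 − x).
x is not negligible relative to C₀; solve x² + 0.000457·x − 3.06e-06 = 0.
x = (−Ka + √(Ka² + 4·Ka·C₀))/2 = 1.54 × 10^-3 M
pH = −log[H+] = −log(1.54 × 10^-3) = 2.81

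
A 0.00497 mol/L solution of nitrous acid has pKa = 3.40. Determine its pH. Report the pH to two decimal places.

pH = 2.91

HNO2 ⇌ NO2- + H+
Ka = 10^(−3.40) = 3.98 × 10^-4
From the ICE table, Ka = x²/(0.00497 − x) = 3.98 × 10^-4.
x is not negligible relative to C₀; solve x² + 0.000398·x − 1.98e-06 = 0.
x = (−Ka + √(Ka² + 4·Ka·C₀))/2 = 1.22 × 10^-3 M
pH = −log[H+] = −log(1.22 × 10^-3) = 2.91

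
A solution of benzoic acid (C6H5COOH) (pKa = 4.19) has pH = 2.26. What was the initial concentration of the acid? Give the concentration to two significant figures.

[H+] = 10^(-2.26) = 5.50 × 10^-3 M = x
Ka = 10^(−4.19) = 6.46 × 10^-5
Ka = x²/(C₀ − x) ⇒ C₀ = x + x²/Ka
C₀ = 5.50 × 10^-3 + (5.50 × 10^-3)²/(6.46 × 10^-5) = 4.74 × 10^-1 M

C₀ = 4.7 × 10^-1 M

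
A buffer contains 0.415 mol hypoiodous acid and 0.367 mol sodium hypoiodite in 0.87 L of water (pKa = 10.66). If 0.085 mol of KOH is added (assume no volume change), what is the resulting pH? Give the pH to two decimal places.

pH = 10.80

After neutralization: n(HOI) = 0.33 mol, n(OI-) = 0.452 mol.
pH = pKa + log([A⁻]/[HA]) = 10.66 + log(0.452/0.33) = 10.66 +0.137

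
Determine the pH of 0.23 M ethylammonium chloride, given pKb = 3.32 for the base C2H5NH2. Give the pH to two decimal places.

pH = 5.66

C2H5NH3+ is the conjugate acid of the weak base C2H5NH2.
Kb = 10^(−3.32) = 4.79 × 10^-4
Ka = Kw/Kb = 1.0×10^-14 / 4.79 × 10^-4 = 2.09 × 10^-11
From the ICE table, Ka = x²/(0.23 − x) = 2.09 × 10^-11.
Neglecting x in the denominator: x = √(2.09 × 10^-11 × 0.23) = 2.19 × 10^-6 M
(x/C₀ = 0.00095% < 5%, so the approximation holds.)
pH = −log[H+] = −log(2.19 × 10^-6) = 5.66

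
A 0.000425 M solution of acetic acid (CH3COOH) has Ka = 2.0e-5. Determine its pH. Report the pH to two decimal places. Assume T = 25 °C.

pH = 4.08

CH3COOH ⇌ CH3COO- + H+
From the ICE table, Ka = [H+]²/(0.000425 − [H+]) = 2.0 × 10^-5.
[H+] is not negligible relative to C₀; solve [H+]² + 2e-05·[H+] − 8.5e-09 = 0.
[H+] = [−2e-05 + √(2e-05² + 3.4e-08)]/2 = 8.27 × 10^-5 M
pH = −log(8.27 × 10^-5) = 4.08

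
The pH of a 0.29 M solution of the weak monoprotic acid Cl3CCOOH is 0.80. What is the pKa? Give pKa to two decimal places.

pKa = 0.72

[H+] = 10^(-0.80) = 1.58 × 10^-1 M
At equilibrium [HA] = 0.29 − 1.58 × 10^-1 = 1.32 × 10^-1 M
Ka = [H+][A-]/[HA] = (1.58 × 10^-1)² / 1.32 × 10^-1 = 1.89 × 10^-1
pKa = -log(1.89 × 10^-1) = 0.72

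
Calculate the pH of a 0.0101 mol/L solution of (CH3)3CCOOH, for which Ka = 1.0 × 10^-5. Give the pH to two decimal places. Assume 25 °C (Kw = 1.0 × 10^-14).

(CH3)3CCOOH ⇌ (CH3)3CCOO- + H+
Let x = [H+] at equilibrium. Ka = x²/(0.0101 − x).
Since Ka ≪ C₀, x ≈ √(Ka·C₀) = 3.18 × 10^-4 M.
pH = −log[H+] = −log(3.18 × 10^-4) = 3.50

pH = 3.50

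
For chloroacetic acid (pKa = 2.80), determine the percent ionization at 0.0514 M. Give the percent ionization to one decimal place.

ClCH2COOH ⇌ ClCH2COO- + H+; let x = [H+] at equilibrium.
Ka = 10^(−2.80) = 1.58 × 10^-3
Ka = x²/(C₀ − x); solving the quadratic gives x = 8.26 × 10^-3 M.
Fraction ionized = 8.26 × 10^-3 / 0.0514 = 0.1607 → 16.1%

16.1%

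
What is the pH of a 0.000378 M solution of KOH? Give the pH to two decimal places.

pH = 10.58

KOH is a strong base; [OH-] = 0.000378 M.
pOH = -log(0.000378) = 3.42
pH = 14.00 - 3.42 = 10.58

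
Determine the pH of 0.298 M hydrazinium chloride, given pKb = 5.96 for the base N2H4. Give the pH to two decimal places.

N2H5+ is the conjugate acid of the weak base N2H4.
Kb = 10^(−5.96) = 1.10 × 10^-6
Ka = Kw/Kb = 1.0×10^-14 / 1.10 × 10^-6 = 9.09 × 10^-9
Ka = [H+]²/(0.298 − [H+]) = 9.09 × 10^-9
Neglecting [H+] in the denominator: [H+] = √(9.09 × 10^-9 × 0.298) = 5.20 × 10^-5 M
([H+]/C₀ = 0.017% < 5%, so the approximation holds.)
pH = −log(5.20 × 10^-5) = 4.28

pH = 4.28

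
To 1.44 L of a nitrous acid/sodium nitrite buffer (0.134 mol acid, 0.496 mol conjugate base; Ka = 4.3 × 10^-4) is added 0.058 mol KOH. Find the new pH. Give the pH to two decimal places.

pH = 4.23

After neutralization: n(HNO2) = 0.076 mol, n(NO2-) = 0.554 mol.
pKa = −log(4.3 × 10^-4) = 3.367
Henderson–Hasselbalch with mole ratio 0.554/0.076: pH = 3.367 + (+0.863)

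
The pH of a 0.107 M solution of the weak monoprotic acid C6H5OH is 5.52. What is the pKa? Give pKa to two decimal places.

[H+] = 10^(-5.52) = 3.02 × 10^-6 M
At equilibrium [HA] = 0.107 − 3.02 × 10^-6 = 1.07 × 10^-1 M
Ka = [H+][A-]/[HA] = (3.02 × 10^-6)² / 1.07 × 10^-1 = 8.52 × 10^-11
pKa = -log(8.52 × 10^-11) = 10.07

pKa = 10.07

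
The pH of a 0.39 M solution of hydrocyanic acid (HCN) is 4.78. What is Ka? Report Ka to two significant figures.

Ka = 7.1 × 10^-10

[H+] = 10^(-4.78) = 1.66 × 10^-5 M
At equilibrium [HA] = 0.39 − 1.66 × 10^-5 = 3.90 × 10^-1 M
Ka = [H+][A-]/[HA] = (1.66 × 10^-5)² / 3.90 × 10^-1 = 7.1 × 10^-10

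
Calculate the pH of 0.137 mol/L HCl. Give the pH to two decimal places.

HCl is a strong acid and dissociates completely, so [H+] = 0.137 M.
pH = -log(0.137) = 0.86

pH = 0.86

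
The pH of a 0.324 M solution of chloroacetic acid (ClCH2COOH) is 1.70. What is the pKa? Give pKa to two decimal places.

[H+] = 10^(-1.70) = 2.00 × 10^-2 M
At equilibrium [HA] = 0.324 − 2.00 × 10^-2 = 3.04 × 10^-1 M
Ka = [H+][A-]/[HA] = (2.00 × 10^-2)² / 3.04 × 10^-1 = 1.32 × 10^-3
pKa = -log(1.32 × 10^-3) = 2.88

pKa = 2.88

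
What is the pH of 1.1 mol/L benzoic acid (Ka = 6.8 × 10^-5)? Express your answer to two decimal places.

pH = 2.06

C6H5COOH ⇌ C6H5COO- + H+
Ka = [H+]²/(1.1 − [H+]) = 6.8 × 10^-5
Since Ka ≪ C₀, [H+] ≈ √(Ka·C₀) = 8.65 × 10^-3 M.
Check: 0.79% ionized — well under 5%, approximation valid.
pH = −log[H+] = −log(8.65 × 10^-3) = 2.06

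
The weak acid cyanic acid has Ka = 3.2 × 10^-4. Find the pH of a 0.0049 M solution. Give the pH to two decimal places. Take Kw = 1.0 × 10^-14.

pH = 2.96

HOCN ⇌ OCN- + H+
Ka = [H+]²/(0.0049 − [H+]) = 3.2 × 10^-4
Here C₀/Ka ≈ 15.3, so the small-[H+] approximation fails. Use the quadratic:
[H+] = [−0.00032 + √(0.00032² + 6.27e-06)]/2 = 1.10 × 10^-3 M
pH = −log(1.10 × 10^-3) = 2.96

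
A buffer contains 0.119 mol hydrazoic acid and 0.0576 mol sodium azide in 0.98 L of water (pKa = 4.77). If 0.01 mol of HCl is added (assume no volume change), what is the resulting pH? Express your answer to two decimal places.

pH = 4.34

Added H+ converts N3- to HN3: HN3 → 0.129 mol, N3- → 0.0476 mol.
pH = pKa + log([A⁻]/[HA]) = 4.77 + log(0.0476/0.129) = 4.77 -0.433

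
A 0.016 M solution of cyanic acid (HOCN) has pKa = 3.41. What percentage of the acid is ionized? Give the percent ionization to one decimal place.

14.4%

HOCN ⇌ OCN- + H+; let x = [H+] at equilibrium.
Ka = 10^(−3.41) = 3.89 × 10^-4
Ka = x²/(C₀ − x); solving the quadratic gives x = 2.31 × 10^-3 M.
% ionization = x/C₀ × 100% = 2.31 × 10^-3/0.016 × 100% = 14.4%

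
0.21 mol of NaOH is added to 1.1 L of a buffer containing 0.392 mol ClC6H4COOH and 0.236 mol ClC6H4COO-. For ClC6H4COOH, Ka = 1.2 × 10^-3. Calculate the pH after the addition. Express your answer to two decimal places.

After neutralization: n(ClC6H4COOH) = 0.182 mol, n(ClC6H4COO-) = 0.446 mol.
pKa = −log(1.2 × 10^-3) = 2.921
Henderson–Hasselbalch with mole ratio 0.446/0.182: pH = 2.921 + (+0.389)

pH = 3.31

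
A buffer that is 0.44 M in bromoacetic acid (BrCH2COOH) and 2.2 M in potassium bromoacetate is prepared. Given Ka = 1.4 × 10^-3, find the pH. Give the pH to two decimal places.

pKa = −log(1.4 × 10^-3) = 2.854
Henderson–Hasselbalch: pH = pKa + log([BrCH2COO-]/[BrCH2COOH]) = 2.854 + log(2.2/0.44)
pH = 2.854 + (+0.699) = 3.55

pH = 3.55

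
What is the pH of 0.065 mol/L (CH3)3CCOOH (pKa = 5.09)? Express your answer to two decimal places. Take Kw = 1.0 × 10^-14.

(CH3)3CCOOH ⇌ (CH3)3CCOO- + H+
Ka = 10^(−5.09) = 8.13 × 10^-6
From the ICE table, Ka = [H+]²/(0.065 − [H+]) = 8.13 × 10^-6.
Since Ka ≪ C₀, [H+] ≈ √(Ka·C₀) = 7.27 × 10^-4 M.
pH = −log(7.27 × 10^-4) = 3.14

pH = 3.14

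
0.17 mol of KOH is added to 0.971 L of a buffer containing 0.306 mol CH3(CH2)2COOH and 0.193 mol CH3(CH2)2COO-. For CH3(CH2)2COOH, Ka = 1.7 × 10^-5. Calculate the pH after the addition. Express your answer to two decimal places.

pH = 5.20

After neutralization: n(CH3(CH2)2COOH) = 0.136 mol, n(CH3(CH2)2COO-) = 0.363 mol.
pKa = −log(1.7 × 10^-5) = 4.770
Henderson–Hasselbalch with mole ratio 0.363/0.136: pH = 4.770 + (+0.426)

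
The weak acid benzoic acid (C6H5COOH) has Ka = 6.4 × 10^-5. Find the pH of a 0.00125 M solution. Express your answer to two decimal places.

C6H5COOH ⇌ C6H5COO- + H+
From the ICE table, Ka = [H+]²/(0.00125 − [H+]) = 6.4 × 10^-5.
The 5% rule fails; solving [H+]² + Ka·[H+] − Ka·C₀ = 0 exactly:
[H+] = [−6.4e-05 + √(6.4e-05² + 3.2e-07)]/2 = 2.53 × 10^-4 M
pH = −log(2.53 × 10^-4) = 3.60

pH = 3.60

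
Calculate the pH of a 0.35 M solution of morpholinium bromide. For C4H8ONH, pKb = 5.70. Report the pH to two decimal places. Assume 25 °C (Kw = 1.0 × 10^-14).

C4H8ONH2+ is the conjugate acid of the weak base C4H8ONH.
Kb = 10^(−5.70) = 2.00 × 10^-6
Ka = Kw/Kb = 1.0×10^-14 / 2.00 × 10^-6 = 5.00 × 10^-9
From the ICE table, Ka = [H+]²/(0.35 − [H+]) = 5.00 × 10^-9.
Since Ka ≪ C₀, [H+] ≈ √(Ka·C₀) = 4.18 × 10^-5 M.
pH = −log(4.18 × 10^-5) = 4.38

pH = 4.38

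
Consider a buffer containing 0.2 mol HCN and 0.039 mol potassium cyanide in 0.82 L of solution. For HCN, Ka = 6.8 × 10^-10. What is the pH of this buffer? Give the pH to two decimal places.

pKa = −log(6.8 × 10^-10) = 9.167
pH = pKa + log([A⁻]/[HA]) = 9.167 + log(0.039/0.2)
pH = 9.167 + (-0.710) = 8.46

pH = 8.46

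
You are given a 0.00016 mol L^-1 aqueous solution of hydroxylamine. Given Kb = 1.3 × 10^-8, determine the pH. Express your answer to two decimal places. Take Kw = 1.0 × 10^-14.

pH = 8.16

NH2OH + H2O ⇌ NH3OH+ + OH-
Let x = [OH-] at equilibrium. Kb = x²/(0.00016 − x).
Neglecting x in the denominator: x = √(1.3 × 10^-8 × 0.00016) = 1.44 × 10^-6 M
(x/C₀ = 0.9% < 5%, so the approximation holds.)
pOH = 5.84, so pH = 14.00 − pOH = 8.16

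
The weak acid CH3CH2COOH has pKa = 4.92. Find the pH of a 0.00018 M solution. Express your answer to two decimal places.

pH = 4.39

CH3CH2COOH ⇌ CH3CH2COO- + H+
Ka = 10^(−4.92) = 1.20 × 10^-5
From the ICE table, Ka = [H+]²/(0.00018 − [H+]) = 1.20 × 10^-5.
Here C₀/Ka ≈ 15, so the small-[H+] approximation fails. Use the quadratic:
[H+] = (−Ka + √(Ka² + 4·Ka·C₀))/2 = 4.09 × 10^-5 M
pH = −log(4.09 × 10^-5) = 4.39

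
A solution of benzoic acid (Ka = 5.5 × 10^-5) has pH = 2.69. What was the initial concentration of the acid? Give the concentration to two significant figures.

C₀ = 7.8 × 10^-2 M

[H+] = 10^(-2.69) = 2.04 × 10^-3 M = x
Ka = x²/(C₀ − x) ⇒ C₀ = x + x²/Ka
C₀ = 2.04 × 10^-3 + (2.04 × 10^-3)²/(5.5 × 10^-5) = 7.77 × 10^-2 M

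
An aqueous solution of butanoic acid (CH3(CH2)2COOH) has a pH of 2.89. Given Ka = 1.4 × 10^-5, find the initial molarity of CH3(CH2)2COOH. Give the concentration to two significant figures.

[H+] = 10^(-2.89) = 1.29 × 10^-3 M = x
Ka = x²/(C₀ − x) ⇒ C₀ = x + x²/Ka
C₀ = 1.29 × 10^-3 + (1.29 × 10^-3)²/(1.4 × 10^-5) = 1.20 × 10^-1 M

C₀ = 1.2 × 10^-1 M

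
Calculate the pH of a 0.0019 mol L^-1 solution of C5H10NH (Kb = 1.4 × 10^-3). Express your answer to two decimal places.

C5H10NH + H2O ⇌ C5H10NH2+ + OH-
Let x = [OH-] at equilibrium. Kb = x²/(0.0019 − x).
Here C₀/Kb ≈ 1.36, so the small-x approximation fails. Use the quadratic:
x = [−0.0014 + √(0.0014² + 1.06e-05)]/2 = 1.07 × 10^-3 M
pOH = −log(1.07 × 10^-3) = 2.97; pH = 14.00 − 2.97 = 11.03

pH = 11.03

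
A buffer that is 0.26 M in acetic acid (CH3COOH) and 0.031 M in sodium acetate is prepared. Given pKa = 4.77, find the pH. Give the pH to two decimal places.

pH = pKa + log([A⁻]/[HA]) = 4.77 + log(0.031/0.26)
pH = 4.77 + (-0.924) = 3.85

pH = 3.85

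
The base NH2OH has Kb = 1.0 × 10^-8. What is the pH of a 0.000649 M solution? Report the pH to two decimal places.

pH = 8.41

NH2OH + H2O ⇌ NH3OH+ + OH-
From the ICE table, Kb = x²/(0.000649 − x) = 1.0 × 10^-8.
Neglecting x in the denominator: x = √(1.0 × 10^-8 × 0.000649) = 2.55 × 10^-6 M
pOH = 5.59, so pH = 14.00 − pOH = 8.41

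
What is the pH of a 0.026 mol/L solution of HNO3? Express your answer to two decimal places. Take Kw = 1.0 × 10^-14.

HNO3 is a strong acid and dissociates completely, so [H+] = 0.026 M.
pH = -log(0.026) = 1.59

pH = 1.59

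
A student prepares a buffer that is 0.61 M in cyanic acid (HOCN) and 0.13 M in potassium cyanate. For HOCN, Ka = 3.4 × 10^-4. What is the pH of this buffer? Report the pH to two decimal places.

pH = 2.80

pKa = −log(3.4 × 10^-4) = 3.469
Using pH = pKa + log([base]/[acid]) with [base]/[acid] = 0.13/0.61:
pH = 3.469 + (-0.671) = 2.80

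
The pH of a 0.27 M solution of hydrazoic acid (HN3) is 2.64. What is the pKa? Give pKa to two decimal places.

[H+] = 10^(-2.64) = 2.29 × 10^-3 M
At equilibrium [HA] = 0.27 − 2.29 × 10^-3 = 2.68 × 10^-1 M
Ka = [H+][A-]/[HA] = (2.29 × 10^-3)² / 2.68 × 10^-1 = 1.96 × 10^-5
pKa = -log(1.96 × 10^-5) = 4.71

pKa = 4.71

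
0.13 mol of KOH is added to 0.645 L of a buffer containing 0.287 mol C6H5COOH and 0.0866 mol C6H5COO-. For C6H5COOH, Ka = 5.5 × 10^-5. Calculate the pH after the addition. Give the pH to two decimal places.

After neutralization: n(C6H5COOH) = 0.157 mol, n(C6H5COO-) = 0.217 mol.
pKa = −log(5.5 × 10^-5) = 4.260
pH = pKa + log(n_C6H5COO-/n_C6H5COOH) = 4.260 + log(0.217/0.157) = 4.260 + (+0.141)

pH = 4.40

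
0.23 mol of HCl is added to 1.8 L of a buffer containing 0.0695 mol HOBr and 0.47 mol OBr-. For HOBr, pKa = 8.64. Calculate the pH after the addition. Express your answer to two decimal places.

After neutralization: n(HOBr) = 0.299 mol, n(OBr-) = 0.24 mol.
pH = pKa + log([A⁻]/[HA]) = 8.64 + log(0.24/0.299) = 8.64 -0.095

pH = 8.54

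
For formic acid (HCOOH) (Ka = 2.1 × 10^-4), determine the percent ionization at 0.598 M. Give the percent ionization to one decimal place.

HCOOH ⇌ HCOO- + H+; let x = [H+] at equilibrium.
x ≈ √(Ka·C₀) = √(2.1 × 10^-4 × 0.598) = 1.12 × 10^-2 M
Fraction ionized = 1.12 × 10^-2 / 0.598 = 0.0187 → 1.9%

1.9%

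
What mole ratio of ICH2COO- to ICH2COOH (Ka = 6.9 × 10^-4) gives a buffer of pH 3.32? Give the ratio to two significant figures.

pKa = -log(6.9 × 10^-4) = 3.161
pH = pKa + log(r) ⇒ log(r) = 3.32 − 3.161 = +0.159
r = [ICH2COO-]/[ICH2COOH] = 10^(+0.159) = 1.44

ratio = 1.4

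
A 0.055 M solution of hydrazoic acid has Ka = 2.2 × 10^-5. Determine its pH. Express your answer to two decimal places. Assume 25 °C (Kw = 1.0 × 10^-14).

pH = 2.96

HN3 ⇌ N3- + H+
From the ICE table, Ka = x²/(0.055 − x) = 2.2 × 10^-5.
Since Ka ≪ C₀, x ≈ √(Ka·C₀) = 1.10 × 10^-3 M.
pH = −log(1.10 × 10^-3) = 2.96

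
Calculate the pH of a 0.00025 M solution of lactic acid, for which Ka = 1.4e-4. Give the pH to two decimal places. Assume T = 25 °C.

CH3CH(OH)COOH ⇌ CH3CH(OH)COO- + H+
From the ICE table, Ka = [H+]²/(0.00025 − [H+]) = 1.4 × 10^-4.
[H+] is not negligible relative to C₀; solve [H+]² + 0.00014·[H+] − 3.5e-08 = 0.
[H+] = (−Ka + √(Ka² + 4·Ka·C₀))/2 = 1.30 × 10^-4 M
pH = −log[H+] = −log(1.30 × 10^-4) = 3.89

pH = 3.89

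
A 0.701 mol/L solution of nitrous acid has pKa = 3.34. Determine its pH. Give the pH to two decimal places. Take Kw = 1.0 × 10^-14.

pH = 1.75

HNO2 ⇌ NO2- + H+
Ka = 10^(−3.34) = 4.57 × 10^-4
Ka = [H+]²/(0.701 − [H+]) = 4.57 × 10^-4
Neglecting [H+] in the denominator: [H+] = √(4.57 × 10^-4 × 0.701) = 1.79 × 10^-2 M
([H+]/C₀ = 2.6% < 5%, so the approximation holds.)
pH = −log[H+] = −log(1.79 × 10^-2) = 1.75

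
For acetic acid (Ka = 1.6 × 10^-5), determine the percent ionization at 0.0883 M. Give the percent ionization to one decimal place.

CH3COOH ⇌ CH3COO- + H+; let x = [H+] at equilibrium.
x ≈ √(Ka·C₀) = √(1.6 × 10^-5 × 0.0883) = 1.19 × 10^-3 M
% ionization = x/C₀ × 100% = 1.19 × 10^-3/0.0883 × 100% = 1.3%

1.3%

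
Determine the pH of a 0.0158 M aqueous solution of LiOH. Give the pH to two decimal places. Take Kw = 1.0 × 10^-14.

LiOH is a strong base; [OH-] = 0.0158 M.
pOH = -log(0.0158) = 1.80
pH = 14.00 - 1.80 = 12.20

pH = 12.20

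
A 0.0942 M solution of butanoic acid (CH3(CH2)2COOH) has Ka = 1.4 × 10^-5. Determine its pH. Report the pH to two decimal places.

pH = 2.94

CH3(CH2)2COOH ⇌ CH3(CH2)2COO- + H+
From the ICE table, Ka = [H+]²/(0.0942 − [H+]) = 1.4 × 10^-5.
Since Ka ≪ C₀, [H+] ≈ √(Ka·C₀) = 1.15 × 10^-3 M.
pH = −log(1.15 × 10^-3) = 2.94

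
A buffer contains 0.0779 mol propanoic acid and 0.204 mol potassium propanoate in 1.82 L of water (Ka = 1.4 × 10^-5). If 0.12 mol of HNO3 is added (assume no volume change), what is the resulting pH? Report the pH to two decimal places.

pH = 4.48

After neutralization: n(CH3CH2COOH) = 0.198 mol, n(CH3CH2COO-) = 0.084 mol.
pKa = −log(1.4 × 10^-5) = 4.854
Henderson–Hasselbalch with mole ratio 0.084/0.198: pH = 4.854 + (-0.372)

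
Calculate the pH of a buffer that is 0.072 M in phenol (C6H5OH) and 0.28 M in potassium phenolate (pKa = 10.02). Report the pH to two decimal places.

pH = 10.61

pH = pKa + log([A⁻]/[HA]) = 10.02 + log(0.28/0.072)
pH = 10.02 + (+0.590) = 10.61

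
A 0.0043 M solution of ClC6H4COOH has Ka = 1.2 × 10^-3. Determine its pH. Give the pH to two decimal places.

ClC6H4COOH ⇌ ClC6H4COO- + H+
Ka = [H+]²/(0.0043 − [H+]) = 1.2 × 10^-3
Here C₀/Ka ≈ 3.58, so the small-[H+] approximation fails. Use the quadratic:
[H+] = [−0.0012 + √(0.0012² + 2.06e-05)]/2 = 1.75 × 10^-3 M
pH = −log[H+] = −log(1.75 × 10^-3) = 2.76

pH = 2.76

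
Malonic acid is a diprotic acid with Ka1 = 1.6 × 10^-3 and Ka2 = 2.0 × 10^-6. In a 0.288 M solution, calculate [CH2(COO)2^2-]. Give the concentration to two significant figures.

2.0 × 10^-6 M

First ionization gives [H+] ≈ [CH2(COOH)COO-] = 2.07 × 10^-2 M.
Second step: Ka2 = [H+][CH2(COO)2^2-]/[CH2(COOH)COO-] ≈ [CH2(COO)2^2-] (since [H+] ≈ [CH2(COOH)COO-]).
So [CH2(COO)2^2-] ≈ Ka2.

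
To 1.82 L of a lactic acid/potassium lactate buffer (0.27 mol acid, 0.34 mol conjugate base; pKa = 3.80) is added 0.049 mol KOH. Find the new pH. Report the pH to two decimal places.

After neutralization: n(CH3CH(OH)COOH) = 0.221 mol, n(CH3CH(OH)COO-) = 0.389 mol.
pH = pKa + log(n_CH3CH(OH)COO-/n_CH3CH(OH)COOH) = 3.80 + log(0.389/0.221) = 3.80 + (+0.246)

pH = 4.05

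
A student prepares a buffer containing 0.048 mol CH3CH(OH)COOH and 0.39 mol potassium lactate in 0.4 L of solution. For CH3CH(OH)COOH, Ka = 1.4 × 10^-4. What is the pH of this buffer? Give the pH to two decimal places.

pH = 4.76

pKa = −log(1.4 × 10^-4) = 3.854
Henderson–Hasselbalch: pH = pKa + log([CH3CH(OH)COO-]/[CH3CH(OH)COOH]) = 3.854 + log(0.39/0.048)
pH = 3.854 + (+0.910) = 4.76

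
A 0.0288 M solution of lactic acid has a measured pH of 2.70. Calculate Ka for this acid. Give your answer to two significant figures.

[H+] = 10^(-2.70) = 2.00 × 10^-3 M
At equilibrium [HA] = 0.0288 − 2.00 × 10^-3 = 2.68 × 10^-2 M
Ka = [H+][A-]/[HA] = (2.00 × 10^-3)² / 2.68 × 10^-2 = 1.5 × 10^-4

Ka = 1.5 × 10^-4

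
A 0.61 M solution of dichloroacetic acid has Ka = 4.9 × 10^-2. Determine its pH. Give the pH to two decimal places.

pH = 0.82

Cl2CHCOOH ⇌ Cl2CHCOO- + H+
From the ICE table, Ka = x²/(0.61 − x) = 4.9 × 10^-2.
The 5% rule fails; solving x² + Ka·x − Ka·C₀ = 0 exactly:
x = [−0.049 + √(0.049² + 0.12)]/2 = 1.50 × 10^-1 M
pH = −log[H+] = −log(1.50 × 10^-1) = 0.82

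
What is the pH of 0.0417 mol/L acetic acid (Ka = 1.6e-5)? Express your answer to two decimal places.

pH = 3.09

CH3COOH ⇌ CH3COO- + H+
Let x = [H+] at equilibrium. Ka = x²/(0.0417 − x).
Since Ka ≪ C₀, x ≈ √(Ka·C₀) = 8.17 × 10^-4 M.
Check: 2% ionized — well under 5%, approximation valid.
pH = −log(8.17 × 10^-4) = 3.09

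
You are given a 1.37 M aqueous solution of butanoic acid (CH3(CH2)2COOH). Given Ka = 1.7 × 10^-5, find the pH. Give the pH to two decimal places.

CH3(CH2)2COOH ⇌ CH3(CH2)2COO- + H+
From the ICE table, Ka = [H+]²/(1.37 − [H+]) = 1.7 × 10^-5.
Assume [H+] ≪ 1.37: [H+] ≈ √(1.7 × 10^-5 × 1.37) = 4.83 × 10^-3 M
([H+]/C₀ = 0.35% < 5%, so the approximation holds.)
pH = −log[H+] = −log(4.83 × 10^-3) = 2.32

pH = 2.32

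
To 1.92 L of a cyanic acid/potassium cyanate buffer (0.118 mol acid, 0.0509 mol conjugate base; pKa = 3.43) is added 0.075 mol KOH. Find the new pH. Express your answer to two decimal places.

pH = 3.90

After neutralization: n(HOCN) = 0.043 mol, n(OCN-) = 0.126 mol.
Henderson–Hasselbalch with mole ratio 0.126/0.043: pH = 3.43 + (+0.467)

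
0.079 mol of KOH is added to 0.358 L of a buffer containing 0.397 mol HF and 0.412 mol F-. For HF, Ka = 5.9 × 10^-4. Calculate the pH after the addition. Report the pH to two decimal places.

pH = 3.42

After neutralization: n(HF) = 0.318 mol, n(F-) = 0.491 mol.
pKa = −log(5.9 × 10^-4) = 3.229
Henderson–Hasselbalch with mole ratio 0.491/0.318: pH = 3.229 + (+0.189)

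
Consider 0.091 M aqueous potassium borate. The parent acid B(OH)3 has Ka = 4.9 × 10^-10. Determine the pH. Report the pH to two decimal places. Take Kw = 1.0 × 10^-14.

B(OH)4- is the conjugate base of the weak acid B(OH)3.
Kb = Kw/Ka = 1.0×10^-14 / 4.9 × 10^-10 = 2.04 × 10^-5
From the ICE table, Kb = x²/(0.091 − x) = 2.04 × 10^-5.
Since Kb ≪ C₀, x ≈ √(Kb·C₀) = 1.36 × 10^-3 M.
(x/C₀ = 1.5% < 5%, so the approximation holds.)
pOH = 2.87, so pH = 14.00 − pOH = 11.13

pH = 11.13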